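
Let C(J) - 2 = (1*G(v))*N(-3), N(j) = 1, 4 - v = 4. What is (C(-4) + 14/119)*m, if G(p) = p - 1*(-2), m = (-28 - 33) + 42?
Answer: -1330/17 ≈ -78.235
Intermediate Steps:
v = 0 (v = 4 - 1*4 = 4 - 4 = 0)
m = -19 (m = -61 + 42 = -19)
G(p) = 2 + p (G(p) = p + 2 = 2 + p)
C(J) = 4 (C(J) = 2 + (1*(2 + 0))*1 = 2 + (1*2)*1 = 2 + 2*1 = 2 + 2 = 4)
(C(-4) + 14/119)*m = (4 + 14/119)*(-19) = (4 + 14*(1/119))*(-19) = (4 + 2/17)*(-19) = (70/17)*(-19) = -1330/17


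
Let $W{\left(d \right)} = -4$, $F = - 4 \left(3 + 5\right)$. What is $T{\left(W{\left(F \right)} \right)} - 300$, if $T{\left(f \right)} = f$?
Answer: $-304$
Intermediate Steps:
$F = -32$ ($F = \left(-4\right) 8 = -32$)
$T{\left(W{\left(F \right)} \right)} - 300 = -4 - 300 = -304$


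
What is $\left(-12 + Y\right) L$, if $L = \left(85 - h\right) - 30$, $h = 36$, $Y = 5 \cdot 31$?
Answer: $2717$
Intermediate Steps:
$Y = 155$
$L = 19$ ($L = \left(85 - 36\right) - 30 = 49 - 30 = 19$)
$\left(-12 + Y\right) L = \left(-12 + 155\right) 19 = 143 \cdot 19 = 2717$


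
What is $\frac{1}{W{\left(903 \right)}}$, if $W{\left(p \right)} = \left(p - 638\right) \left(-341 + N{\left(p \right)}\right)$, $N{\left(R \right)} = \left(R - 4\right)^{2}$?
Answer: $\frac{1}{214082900} \approx 4.6711 \cdot 10^{-9}$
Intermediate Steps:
$N{\left(R \right)} = \left(-4 + R\right)^{2}$ ($N{\left(R \right)} = \left(R - 4\right)^{2} = \left(-4 + R\right)^{2}$)
$W{\left(p \right)} = \left(-638 + p\right) \left(-341 + \left(-4 + p\right)^{2}\right)$ ($W{\left(p \right)} = \left(p - 638\right) \left(-341 + \left(-4 + p\right)^{2}\right) = \left(-638 + p\right) \left(-341 + \left(-4 + p\right)^{2}\right)$)
$\frac{1}{W{\left(903 \right)}} = \frac{1}{207350 + 903^{3} - 646 \cdot 903^{2} + 4779 \cdot 903} = \frac{1}{207350 + 736314327 - 526754214 + 4315437} = \frac{1}{214082900}$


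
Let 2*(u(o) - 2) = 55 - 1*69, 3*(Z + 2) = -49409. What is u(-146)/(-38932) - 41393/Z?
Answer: 4834783903/1923824780 ≈ 2.5131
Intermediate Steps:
Z = -49415/3 (Z = -2 + (⅓)*(-49409) = -2 - 49409/3 = -49415/3 ≈ -16472.)
u(o) = -5 (u(o) = 2 + (55 - 1*69)/2 = 2 + (55 - 69)/2 = 2 + (½)*(-14) = 2 - 7 = -5)
u(-146)/(-38932) - 41393/Z = -5/(-38932) - 41393/(-49415/3) = -5*(-1/38932) - 41393*(-3/49415) = 5/38932 + 124179/49415 = 4834783903/1923824780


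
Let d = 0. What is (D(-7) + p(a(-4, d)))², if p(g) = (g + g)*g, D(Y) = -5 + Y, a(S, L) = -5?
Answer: 1444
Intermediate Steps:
p(g) = 2*g² (p(g) = (2*g)*g = 2*g²)
(D(-7) + p(a(-4, d)))² = ((-5 - 7) + 2*(-5)²)² = (-12 + 2*25)² = (-12 + 50)² = 38² = 1444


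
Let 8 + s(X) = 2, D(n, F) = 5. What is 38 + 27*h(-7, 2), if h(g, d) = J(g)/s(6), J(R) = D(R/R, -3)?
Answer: 31/2 ≈ 15.500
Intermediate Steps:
J(R) = 5
s(X) = -6 (s(X) = -8 + 2 = -6)
h(g, d) = -5/6 (h(g, d) = 5/(-6) = 5*(-1/6) = -5/6)
38 + 27*h(-7, 2) = 38 + 27*(-5/6) = 38 - 45/2 = 31/2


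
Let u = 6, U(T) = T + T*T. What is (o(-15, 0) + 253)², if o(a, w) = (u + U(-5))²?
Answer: 863041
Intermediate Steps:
U(T) = T + T²
o(a, w) = 676 (o(a, w) = (6 - 5*(1 - 5))² = (6 - 5*(-4))² = (6 + 20)² = 26² = 676)
(o(-15, 0) + 253)² = (676 + 253)² = 929² = 863041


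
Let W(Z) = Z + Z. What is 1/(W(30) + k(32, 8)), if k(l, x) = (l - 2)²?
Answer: 1/960 ≈ 0.0010417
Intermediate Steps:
k(l, x) = (-2 + l)²
W(Z) = 2*Z
1/(W(30) + k(32, 8)) = 1/(2*30 + (-2 + 32)²) = 1/(60 + 30²) = 1/(60 + 900) = 1/960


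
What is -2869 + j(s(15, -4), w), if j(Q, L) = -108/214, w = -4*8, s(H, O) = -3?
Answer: -307037/107 ≈ -2869.5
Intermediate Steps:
w = -32
j(Q, L) = -54/107 (j(Q, L) = -108*1/214 = -54/107)
-2869 + j(s(15, -4), w) = -2869 - 54/107 = -307037/107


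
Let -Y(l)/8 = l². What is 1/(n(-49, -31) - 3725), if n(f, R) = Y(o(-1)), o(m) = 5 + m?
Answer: -1/3853 ≈ -0.00025954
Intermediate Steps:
Y(l) = -8*l²
n(f, R) = -128 (n(f, R) = -8*(5 - 1)² = -8*4² = -8*16 = -128)
1/(n(-49, -31) - 3725) = 1/(-128 - 3725) = 1/(-3853) = -1/3853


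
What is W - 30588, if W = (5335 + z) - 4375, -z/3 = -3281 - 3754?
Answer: -8523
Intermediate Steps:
z = 21105 (z = -3*(-3281 - 3754) = -3*(-7035) = 21105)
W = 22065 (W = (5335 + 21105) - 4375 = 26440 - 4375 = 22065)
W - 30588 = 22065 - 30588 = -8523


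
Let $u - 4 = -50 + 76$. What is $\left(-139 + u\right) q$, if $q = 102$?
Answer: $-11118$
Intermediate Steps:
$u = 30$ ($u = 4 + \left(-50 + 76\right) = 4 + 26 = 30$)
$\left(-139 + u\right) q = \left(-139 + 30\right) 102 = \left(-109\right) 102 = -11118$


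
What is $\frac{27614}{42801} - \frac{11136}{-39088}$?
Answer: $\frac{97250498}{104562843} \approx 0.93007$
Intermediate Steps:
$\frac{27614}{42801} - \frac{11136}{-39088} = 27614 \cdot \frac{1}{42801} - - \frac{696}{2443} = \frac{27614}{42801} + \frac{696}{2443} = \frac{97250498}{104562843}$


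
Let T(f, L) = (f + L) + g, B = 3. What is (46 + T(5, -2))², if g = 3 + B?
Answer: 3025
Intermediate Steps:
g = 6 (g = 3 + 3 = 6)
T(f, L) = 6 + L + f (T(f, L) = (f + L) + 6 = (L + f) + 6 = 6 + L + f)
(46 + T(5, -2))² = (46 + (6 - 2 + 5))² = (46 + 9)² = 55² = 3025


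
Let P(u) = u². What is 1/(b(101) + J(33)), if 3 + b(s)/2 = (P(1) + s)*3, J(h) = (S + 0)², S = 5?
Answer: 1/631 ≈ 0.0015848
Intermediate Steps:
J(h) = 25 (J(h) = (5 + 0)² = 5² = 25)
b(s) = 6*s (b(s) = -6 + 2*((1² + s)*3) = -6 + 2*((1 + s)*3) = -6 + 2*(3 + 3*s) = -6 + (6 + 6*s) = 6*s)
1/(b(101) + J(33)) = 1/(6*101 + 25) = 1/(606 + 25) = 1/631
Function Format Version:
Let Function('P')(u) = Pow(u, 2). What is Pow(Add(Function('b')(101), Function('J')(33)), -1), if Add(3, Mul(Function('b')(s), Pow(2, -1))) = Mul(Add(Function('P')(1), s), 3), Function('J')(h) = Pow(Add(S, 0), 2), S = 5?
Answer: Rational(1, 631) ≈ 0.0015848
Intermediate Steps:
Function('J')(h) = 25 (Function('J')(h) = Pow(Add(5, 0), 2) = Pow(5, 2) = 25)
Function('b')(s) = Mul(6, s) (Function('b')(s) = Add(-6, Mul(2, Mul(Add(Pow(1, 2), s), 3))) = Add(-6, Mul(2, Mul(Add(1, s), 3))) = Add(-6, Mul(2, Add(3, Mul(3, s)))) = Add(-6, Add(6, Mul(6, s))) = Mul(6, s))
Pow(Add(Function('b')(101), Function('J')(33)), -1) = Pow(Add(Mul(6, 101), 25), -1) = Pow(Add(606, 25), -1) = Pow(631, -1) = Rational(1, 631)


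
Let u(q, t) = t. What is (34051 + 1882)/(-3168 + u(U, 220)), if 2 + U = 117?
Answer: -35933/2948 ≈ -12.189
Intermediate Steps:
U = 115 (U = -2 + 117 = 115)
(34051 + 1882)/(-3168 + u(U, 220)) = (34051 + 1882)/(-3168 + 220) = 35933/(-2948) = 35933*(-1/2948) = -35933/2948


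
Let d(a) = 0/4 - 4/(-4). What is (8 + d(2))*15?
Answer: 135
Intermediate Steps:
d(a) = 1 (d(a) = 0*(1/4) - 4*(-1/4) = 0 + 1 = 1)
(8 + d(2))*15 = (8 + 1)*15 = 9*15 = 135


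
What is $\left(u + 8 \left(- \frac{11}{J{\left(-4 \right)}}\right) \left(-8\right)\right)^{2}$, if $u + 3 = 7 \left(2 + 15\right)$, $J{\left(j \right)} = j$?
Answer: $3600$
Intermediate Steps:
$u = 116$ ($u = -3 + 7 \left(2 + 15\right) = -3 + 7 \cdot 17 = -3 + 119 = 116$)
$\left(u + 8 \left(- \frac{11}{J{\left(-4 \right)}}\right) \left(-8\right)\right)^{2} = \left(116 + 8 \left(- \frac{11}{-4}\right) \left(-8\right)\right)^{2} = \left(116 + 8 \left(\left(-11\right) \left(- \frac{1}{4}\right)\right) \left(-8\right)\right)^{2} = \left(116 + 8 \cdot \frac{11}{4} \left(-8\right)\right)^{2} = \left(116 + 22 \left(-8\right)\right)^{2} = \left(116 - 176\right)^{2} = \left(-60\right)^{2} = 3600$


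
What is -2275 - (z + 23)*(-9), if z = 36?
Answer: -1744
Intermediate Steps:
-2275 - (z + 23)*(-9) = -2275 - (36 + 23)*(-9) = -2275 - 59*(-9) = -2275 - 1*(-531) = -2275 + 531 = -1744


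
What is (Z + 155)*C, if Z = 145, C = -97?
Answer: -29100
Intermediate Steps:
(Z + 155)*C = (145 + 155)*(-97) = 300*(-97) = -29100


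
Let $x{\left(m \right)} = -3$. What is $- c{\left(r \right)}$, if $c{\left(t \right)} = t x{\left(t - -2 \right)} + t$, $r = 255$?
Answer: $510$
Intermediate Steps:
$c{\left(t \right)} = - 2 t$ ($c{\left(t \right)} = t \left(-3\right) + t = - 3 t + t = - 2 t$)
$- c{\left(r \right)} = - \left(-2\right) 255 = \left(-1\right) \left(-510\right) = 510$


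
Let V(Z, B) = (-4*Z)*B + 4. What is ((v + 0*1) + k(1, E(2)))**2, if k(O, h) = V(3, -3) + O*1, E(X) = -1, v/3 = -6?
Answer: 529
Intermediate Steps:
v = -18 (v = 3*(-6) = -18)
V(Z, B) = 4 - 4*B*Z (V(Z, B) = -4*B*Z + 4 = 4 - 4*B*Z)
k(O, h) = 40 + O (k(O, h) = (4 - 4*(-3)*3) + O*1 = (4 + 36) + O = 40 + O)
((v + 0*1) + k(1, E(2)))**2 = ((-18 + 0*1) + (40 + 1))**2 = ((-18 + 0) + 41)**2 = (-18 + 41)**2 = 23**2 = 529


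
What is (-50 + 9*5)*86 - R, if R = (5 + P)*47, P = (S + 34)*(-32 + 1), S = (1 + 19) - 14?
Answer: 57615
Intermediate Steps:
S = 6 (S = 20 - 14 = 6)
P = -1240 (P = (6 + 34)*(-32 + 1) = 40*(-31) = -1240)
R = -58045 (R = (5 - 1240)*47 = -1235*47 = -58045)
(-50 + 9*5)*86 - R = (-50 + 9*5)*86 - 1*(-58045) = (-50 + 45)*86 + 58045 = -5*86 + 58045 = -430 + 58045 = 57615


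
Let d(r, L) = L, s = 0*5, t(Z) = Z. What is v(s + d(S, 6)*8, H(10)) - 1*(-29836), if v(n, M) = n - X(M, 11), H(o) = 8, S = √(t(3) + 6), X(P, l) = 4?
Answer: 29880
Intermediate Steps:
S = 3 (S = √(3 + 6) = √9 = 3)
s = 0
v(n, M) = -4 + n (v(n, M) = n - 1*4 = n - 4 = -4 + n)
v(s + d(S, 6)*8, H(10)) - 1*(-29836) = (-4 + (0 + 6*8)) - 1*(-29836) = (-4 + (0 + 48)) + 29836 = (-4 + 48) + 29836 = 44 + 29836 = 29880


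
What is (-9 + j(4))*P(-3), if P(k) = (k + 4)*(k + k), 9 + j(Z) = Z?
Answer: 84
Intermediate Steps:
j(Z) = -9 + Z
P(k) = 2*k*(4 + k) (P(k) = (4 + k)*(2*k) = 2*k*(4 + k))
(-9 + j(4))*P(-3) = (-9 + (-9 + 4))*(2*(-3)*(4 - 3)) = (-9 - 5)*(2*(-3)*1) = -14*(-6) = 84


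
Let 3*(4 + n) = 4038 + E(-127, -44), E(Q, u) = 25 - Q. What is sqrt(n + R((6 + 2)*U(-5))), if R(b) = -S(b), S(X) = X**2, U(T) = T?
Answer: I*sqrt(1866)/3 ≈ 14.399*I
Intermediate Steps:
R(b) = -b**2
n = 4178/3 (n = -4 + (4038 + (25 - 1*(-127)))/3 = -4 + (4038 + (25 + 127))/3 = -4 + (4038 + 152)/3 = -4 + (1/3)*4190 = -4 + 4190/3 = 4178/3 ≈ 1392.7)
sqrt(n + R((6 + 2)*U(-5))) = sqrt(4178/3 - ((6 + 2)*(-5))**2) = sqrt(4178/3 - (8*(-5))**2) = sqrt(4178/3 - 1*(-40)**2) = sqrt(4178/3 - 1*1600) = sqrt(4178/3 - 1600) = sqrt(-622/3) = I*sqrt(1866)/3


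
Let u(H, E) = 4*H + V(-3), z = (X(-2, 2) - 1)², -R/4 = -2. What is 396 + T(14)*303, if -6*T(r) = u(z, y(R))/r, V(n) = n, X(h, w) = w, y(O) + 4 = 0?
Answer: 10987/28 ≈ 392.39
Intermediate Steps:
R = 8 (R = -4*(-2) = 8)
y(O) = -4 (y(O) = -4 + 0 = -4)
z = 1 (z = (2 - 1)² = 1² = 1)
u(H, E) = -3 + 4*H (u(H, E) = 4*H - 3 = -3 + 4*H)
T(r) = -1/(6*r) (T(r) = -(-3 + 4*1)/(6*r) = -(-3 + 4)/(6*r) = -1/(6*r))
396 + T(14)*303 = 396 - ⅙/14*303 = 396 - ⅙*1/14*303 = 396 - 1/84*303 = 396 - 101/28 = 10987/28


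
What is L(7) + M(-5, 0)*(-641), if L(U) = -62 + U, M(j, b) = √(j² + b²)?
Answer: -3260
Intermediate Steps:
M(j, b) = √(b² + j²)
L(7) + M(-5, 0)*(-641) = (-62 + 7) + √(0² + (-5)²)*(-641) = -55 + √(0 + 25)*(-641) = -55 + √25*(-641) = -55 + 5*(-641) = -55 - 3205 = -3260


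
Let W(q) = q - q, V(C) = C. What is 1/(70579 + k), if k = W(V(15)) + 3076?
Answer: 1/73655 ≈ 1.3577e-5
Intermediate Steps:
W(q) = 0
k = 3076 (k = 0 + 3076 = 3076)
1/(70579 + k) = 1/(70579 + 3076) = 1/73655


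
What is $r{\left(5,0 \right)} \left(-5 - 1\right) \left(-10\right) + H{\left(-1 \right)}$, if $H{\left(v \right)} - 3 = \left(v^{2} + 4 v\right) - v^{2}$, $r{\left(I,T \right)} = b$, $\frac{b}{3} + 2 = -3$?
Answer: $-901$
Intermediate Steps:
$b = -15$ ($b = -6 + 3 \left(-3\right) = -6 - 9 = -15$)
$r{\left(I,T \right)} = -15$
$H{\left(v \right)} = 3 + 4 v$ ($H{\left(v \right)} = 3 + \left(\left(v^{2} + 4 v\right) - v^{2}\right) = 3 + 4 v$)
$r{\left(5,0 \right)} \left(-5 - 1\right) \left(-10\right) + H{\left(-1 \right)} = - 15 \left(-5 - 1\right) \left(-10\right) + \left(3 + 4 \left(-1\right)\right) = \left(-15\right) \left(-6\right) \left(-10\right) + \left(3 - 4\right) = 90 \left(-10\right) - 1 = -900 - 1 = -901$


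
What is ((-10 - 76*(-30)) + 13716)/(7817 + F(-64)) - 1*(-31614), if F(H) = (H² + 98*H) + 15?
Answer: 89412385/2828 ≈ 31617.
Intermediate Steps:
F(H) = 15 + H² + 98*H
((-10 - 76*(-30)) + 13716)/(7817 + F(-64)) - 1*(-31614) = ((-10 - 76*(-30)) + 13716)/(7817 + (15 + (-64)² + 98*(-64))) - 1*(-31614) = ((-10 + 2280) + 13716)/(7817 + (15 + 4096 - 6272)) + 31614 = (2270 + 13716)/(7817 - 2161) + 31614 = 15986/5656 + 31614 = 15986*(1/5656) + 31614 = 7993/2828 + 31614 = 89412385/2828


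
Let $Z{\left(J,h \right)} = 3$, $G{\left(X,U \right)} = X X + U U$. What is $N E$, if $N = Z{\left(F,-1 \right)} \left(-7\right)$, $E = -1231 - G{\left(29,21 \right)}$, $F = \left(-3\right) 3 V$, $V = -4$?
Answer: $52773$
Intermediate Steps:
$F = 36$ ($F = \left(-3\right) 3 \left(-4\right) = \left(-9\right) \left(-4\right) = 36$)
$G{\left(X,U \right)} = U^{2} + X^{2}$ ($G{\left(X,U \right)} = X^{2} + U^{2} = U^{2} + X^{2}$)
$E = -2513$ ($E = -1231 - \left(21^{2} + 29^{2}\right) = -1231 - \left(441 + 841\right) = -1231 - 1282 = -2513$)
$N = -21$ ($N = 3 \left(-7\right) = -21$)
$N E = \left(-21\right) \left(-2513\right) = 52773$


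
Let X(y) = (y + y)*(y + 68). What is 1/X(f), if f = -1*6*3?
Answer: -1/1800 ≈ -0.00055556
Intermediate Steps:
f = -18 (f = -6*3 = -18)
X(y) = 2*y*(68 + y) (X(y) = (2*y)*(68 + y) = 2*y*(68 + y))
1/X(f) = 1/(2*(-18)*(68 - 18)) = 1/(2*(-18)*50) = 1/(-1800) = -1/1800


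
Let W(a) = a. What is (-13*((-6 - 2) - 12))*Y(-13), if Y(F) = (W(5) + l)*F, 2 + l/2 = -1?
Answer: 3380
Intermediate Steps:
l = -6 (l = -4 + 2*(-1) = -4 - 2 = -6)
Y(F) = -F (Y(F) = (5 - 6)*F = -F)
(-13*((-6 - 2) - 12))*Y(-13) = (-13*((-6 - 2) - 12))*(-1*(-13)) = -13*(-8 - 12)*13 = -13*(-20)*13 = 260*13 = 3380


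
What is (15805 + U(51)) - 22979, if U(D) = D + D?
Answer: -7072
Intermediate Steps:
U(D) = 2*D
(15805 + U(51)) - 22979 = (15805 + 2*51) - 22979 = (15805 + 102) - 22979 = 15907 - 22979 = -7072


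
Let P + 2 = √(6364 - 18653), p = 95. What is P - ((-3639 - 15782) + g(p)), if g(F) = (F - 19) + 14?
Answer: 19329 + I*√12289 ≈ 19329.0 + 110.86*I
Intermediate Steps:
g(F) = -5 + F (g(F) = (-19 + F) + 14 = -5 + F)
P = -2 + I*√12289 (P = -2 + √(6364 - 18653) = -2 + √(-12289) = -2 + I*√12289 ≈ -2.0 + 110.86*I)
P - ((-3639 - 15782) + g(p)) = (-2 + I*√12289) - ((-3639 - 15782) + (-5 + 95)) = (-2 + I*√12289) - (-19421 + 90) = (-2 + I*√12289) - 1*(-19331) = (-2 + I*√12289) + 19331 = 19329 + I*√12289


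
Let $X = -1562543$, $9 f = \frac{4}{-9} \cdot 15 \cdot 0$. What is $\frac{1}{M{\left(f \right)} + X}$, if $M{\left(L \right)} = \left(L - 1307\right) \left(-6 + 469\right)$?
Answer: $- \frac{1}{2167684} \approx -4.6132 \cdot 10^{-7}$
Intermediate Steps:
$f = 0$ ($f = \frac{\frac{4}{-9} \cdot 15 \cdot 0}{9} = \frac{4 \left(- \frac{1}{9}\right) 15 \cdot 0}{9} = \frac{\left(- \frac{4}{9}\right) 15 \cdot 0}{9} = \frac{\left(- \frac{20}{3}\right) 0}{9} = \frac{1}{9} \cdot 0 = 0$)
$M{\left(L \right)} = -605141 + 463 L$ ($M{\left(L \right)} = \left(-1307 + L\right) 463 = -605141 + 463 L$)
$\frac{1}{M{\left(f \right)} + X} = \frac{1}{\left(-605141 + 463 \cdot 0\right) - 1562543} = \frac{1}{\left(-605141 + 0\right) - 1562543} = \frac{1}{-605141 - 1562543} = \frac{1}{-2167684} = - \frac{1}{2167684}$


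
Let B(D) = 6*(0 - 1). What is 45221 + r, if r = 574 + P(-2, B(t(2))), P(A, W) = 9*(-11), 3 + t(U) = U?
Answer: 45696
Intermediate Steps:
t(U) = -3 + U
B(D) = -6 (B(D) = 6*(-1) = -6)
P(A, W) = -99
r = 475 (r = 574 - 99 = 475)
45221 + r = 45221 + 475 = 45696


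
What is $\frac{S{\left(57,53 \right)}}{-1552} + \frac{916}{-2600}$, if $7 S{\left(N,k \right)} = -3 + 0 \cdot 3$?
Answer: $- \frac{1242953}{3530800} \approx -0.35203$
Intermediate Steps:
$S{\left(N,k \right)} = - \frac{3}{7}$ ($S{\left(N,k \right)} = \frac{-3 + 0 \cdot 3}{7} = \frac{-3 + 0}{7} = \frac{1}{7} \left(-3\right) = - \frac{3}{7}$)
$\frac{S{\left(57,53 \right)}}{-1552} + \frac{916}{-2600} = - \frac{3}{7 \left(-1552\right)} + \frac{916}{-2600} = \left(- \frac{3}{7}\right) \left(- \frac{1}{1552}\right) + 916 \left(- \frac{1}{2600}\right) = \frac{3}{10864} - \frac{229}{650} = - \frac{1242953}{3530800}$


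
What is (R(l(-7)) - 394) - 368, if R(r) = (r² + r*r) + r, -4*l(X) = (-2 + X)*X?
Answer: -2253/8 ≈ -281.63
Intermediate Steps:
l(X) = -X*(-2 + X)/4 (l(X) = -(-2 + X)*X/4 = -X*(-2 + X)/4)
R(r) = r + 2*r² (R(r) = (r² + r²) + r = 2*r² + r = r + 2*r²)
(R(l(-7)) - 394) - 368 = (((¼)*(-7)*(2 - 1*(-7)))*(1 + 2*((¼)*(-7)*(2 - 1*(-7)))) - 394) - 368 = (((¼)*(-7)*(2 + 7))*(1 + 2*((¼)*(-7)*(2 + 7))) - 394) - 368 = (((¼)*(-7)*9)*(1 + 2*((¼)*(-7)*9)) - 394) - 368 = (-63*(1 + 2*(-63/4))/4 - 394) - 368 = (-63*(1 - 63/2)/4 - 394) - 368 = (-63/4*(-61/2) - 394) - 368 = (3843/8 - 394) - 368 = 691/8 - 368 = -2253/8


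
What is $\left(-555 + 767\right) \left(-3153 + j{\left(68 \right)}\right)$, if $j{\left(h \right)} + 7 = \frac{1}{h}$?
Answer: $- \frac{11388587}{17} \approx -6.6992 \cdot 10^{5}$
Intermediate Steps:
$j{\left(h \right)} = -7 + \frac{1}{h}$
$\left(-555 + 767\right) \left(-3153 + j{\left(68 \right)}\right) = \left(-555 + 767\right) \left(-3153 - \left(7 - \frac{1}{68}\right)\right) = 212 \left(-3153 + \left(-7 + \frac{1}{68}\right)\right) = 212 \left(-3153 - \frac{475}{68}\right) = 212 \left(- \frac{214879}{68}\right) = - \frac{11388587}{17}$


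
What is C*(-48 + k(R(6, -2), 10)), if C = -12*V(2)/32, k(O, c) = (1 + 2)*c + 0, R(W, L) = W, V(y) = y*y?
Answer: 27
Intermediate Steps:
V(y) = y**2
k(O, c) = 3*c (k(O, c) = 3*c + 0 = 3*c)
C = -3/2 (C = -12*2**2/32 = -12*4*(1/32) = -48*1/32 = -3/2 ≈ -1.5000)
C*(-48 + k(R(6, -2), 10)) = -3*(-48 + 3*10)/2 = -3*(-48 + 30)/2 = -3/2*(-18) = 27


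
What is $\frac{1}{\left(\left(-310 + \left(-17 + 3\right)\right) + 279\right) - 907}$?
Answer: $- \frac{1}{952} \approx -0.0010504$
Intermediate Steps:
$\frac{1}{\left(\left(-310 + \left(-17 + 3\right)\right) + 279\right) - 907} = \frac{1}{\left(\left(-310 - 14\right) + 279\right) - 907} = \frac{1}{\left(-324 + 279\right) - 907} = \frac{1}{-45 - 907} = \frac{1}{-952} = - \frac{1}{952}$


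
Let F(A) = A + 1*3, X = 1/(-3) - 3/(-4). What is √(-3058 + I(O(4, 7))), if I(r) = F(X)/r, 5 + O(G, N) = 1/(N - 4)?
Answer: I*√2398046/28 ≈ 55.306*I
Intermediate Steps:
X = 5/12 (X = 1*(-⅓) - 3*(-¼) = -⅓ + ¾ = 5/12 ≈ 0.41667)
O(G, N) = -5 + 1/(-4 + N) (O(G, N) = -5 + 1/(N - 4) = -5 + 1/(-4 + N))
F(A) = 3 + A (F(A) = A + 3 = 3 + A)
I(r) = 41/(12*r) (I(r) = (3 + 5/12)/r = 41/(12*r))
√(-3058 + I(O(4, 7))) = √(-3058 + 41/(12*(((21 - 5*7)/(-4 + 7))))) = √(-3058 + 41/(12*(((21 - 35)/3)))) = √(-3058 + 41/(12*(((⅓)*(-14))))) = √(-3058 + 41/(12*(-14/3))) = √(-3058 + (41/12)*(-3/14)) = √(-3058 - 41/56) = √(-171289/56) = I*√2398046/28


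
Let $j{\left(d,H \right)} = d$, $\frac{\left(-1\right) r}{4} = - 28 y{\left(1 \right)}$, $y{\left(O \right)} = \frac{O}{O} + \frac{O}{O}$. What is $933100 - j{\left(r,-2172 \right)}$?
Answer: $932876$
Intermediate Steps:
$y{\left(O \right)} = 2$ ($y{\left(O \right)} = 1 + 1 = 2$)
$r = 224$ ($r = - 4 \left(\left(-28\right) 2\right) = \left(-4\right) \left(-56\right) = 224$)
$933100 - j{\left(r,-2172 \right)} = 933100 - 224 = 932876$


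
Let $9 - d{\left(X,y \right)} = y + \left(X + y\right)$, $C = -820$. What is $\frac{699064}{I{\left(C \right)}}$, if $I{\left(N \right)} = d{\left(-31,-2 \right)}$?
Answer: $\frac{174766}{11} \approx 15888.0$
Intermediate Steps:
$d{\left(X,y \right)} = 9 - X - 2 y$ ($d{\left(X,y \right)} = 9 - \left(y + \left(X + y\right)\right) = 9 - \left(X + 2 y\right) = 9 - X - 2 y$)
$I{\left(N \right)} = 44$ ($I{\left(N \right)} = 9 - -31 - -4 = 9 + 31 + 4 = 44$)
$\frac{699064}{I{\left(C \right)}} = \frac{699064}{44} = 699064 \cdot \frac{1}{44} = \frac{174766}{11}$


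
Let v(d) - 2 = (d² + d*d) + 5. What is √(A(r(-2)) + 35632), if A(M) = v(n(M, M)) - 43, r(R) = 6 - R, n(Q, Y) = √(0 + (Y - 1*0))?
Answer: 2*√8903 ≈ 188.71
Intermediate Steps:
n(Q, Y) = √Y (n(Q, Y) = √(0 + (Y + 0)) = √(0 + Y) = √Y)
v(d) = 7 + 2*d² (v(d) = 2 + ((d² + d*d) + 5) = 2 + ((d² + d²) + 5) = 2 + (2*d² + 5) = 2 + (5 + 2*d²) = 7 + 2*d²)
A(M) = -36 + 2*M (A(M) = (7 + 2*(√M)²) - 43 = (7 + 2*M) - 43 = -36 + 2*M)
√(A(r(-2)) + 35632) = √((-36 + 2*(6 - 1*(-2))) + 35632) = √((-36 + 2*(6 + 2)) + 35632) = √((-36 + 2*8) + 35632) = √((-36 + 16) + 35632) = √(-20 + 35632) = √35612 = 2*√8903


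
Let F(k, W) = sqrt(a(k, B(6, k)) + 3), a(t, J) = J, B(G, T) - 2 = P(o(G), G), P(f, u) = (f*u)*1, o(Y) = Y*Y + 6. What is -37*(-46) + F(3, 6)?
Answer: 1702 + sqrt(257) ≈ 1718.0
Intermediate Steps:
o(Y) = 6 + Y**2 (o(Y) = Y**2 + 6 = 6 + Y**2)
P(f, u) = f*u
B(G, T) = 2 + G*(6 + G**2) (B(G, T) = 2 + (6 + G**2)*G = 2 + G*(6 + G**2))
F(k, W) = sqrt(257) (F(k, W) = sqrt((2 + 6*(6 + 6**2)) + 3) = sqrt((2 + 6*(6 + 36)) + 3) = sqrt((2 + 6*42) + 3) = sqrt((2 + 252) + 3) = sqrt(254 + 3) = sqrt(257))
-37*(-46) + F(3, 6) = -37*(-46) + sqrt(257) = 1702 + sqrt(257)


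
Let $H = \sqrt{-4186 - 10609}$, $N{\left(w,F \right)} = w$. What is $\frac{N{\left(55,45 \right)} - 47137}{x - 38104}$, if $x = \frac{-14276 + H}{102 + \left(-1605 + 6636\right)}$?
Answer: $\frac{15757178085992616}{12753394884686153} + \frac{80557302 i \sqrt{14795}}{12753394884686153} \approx 1.2355 + 7.6831 \cdot 10^{-7} i$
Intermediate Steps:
$H = i \sqrt{14795}$ ($H = \sqrt{-14795} = i \sqrt{14795} \approx 121.63 i$)
$x = - \frac{14276}{5133} + \frac{i \sqrt{14795}}{5133}$ ($x = \frac{-14276 + i \sqrt{14795}}{102 + \left(-1605 + 6636\right)} = \frac{-14276 + i \sqrt{14795}}{102 + 5031} = \frac{-14276 + i \sqrt{14795}}{5133} = \left(-14276 + i \sqrt{14795}\right) \frac{1}{5133} = - \frac{14276}{5133} + \frac{i \sqrt{14795}}{5133} \approx -2.7812 + 0.023697 i$)
$\frac{N{\left(55,45 \right)} - 47137}{x - 38104} = \frac{55 - 47137}{\left(- \frac{14276}{5133} + \frac{i \sqrt{14795}}{5133}\right) - 38104} = - \frac{47082}{- \frac{195602108}{5133} + \frac{i \sqrt{14795}}{5133}}$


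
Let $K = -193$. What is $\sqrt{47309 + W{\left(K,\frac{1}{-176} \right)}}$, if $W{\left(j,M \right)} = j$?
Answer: $2 \sqrt{11779} \approx 217.06$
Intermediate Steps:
$\sqrt{47309 + W{\left(K,\frac{1}{-176} \right)}} = \sqrt{47309 - 193} = \sqrt{47116} = 2 \sqrt{11779}$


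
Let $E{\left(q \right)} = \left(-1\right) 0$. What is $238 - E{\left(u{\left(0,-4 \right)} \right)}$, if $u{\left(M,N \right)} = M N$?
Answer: $238$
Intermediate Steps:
$E{\left(q \right)} = 0$
$238 - E{\left(u{\left(0,-4 \right)} \right)} = 238 - 0 = 238 + 0 = 238$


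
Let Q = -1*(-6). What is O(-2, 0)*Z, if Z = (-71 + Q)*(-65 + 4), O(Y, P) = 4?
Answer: 15860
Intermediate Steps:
Q = 6
Z = 3965 (Z = (-71 + 6)*(-65 + 4) = -65*(-61) = 3965)
O(-2, 0)*Z = 4*3965 = 15860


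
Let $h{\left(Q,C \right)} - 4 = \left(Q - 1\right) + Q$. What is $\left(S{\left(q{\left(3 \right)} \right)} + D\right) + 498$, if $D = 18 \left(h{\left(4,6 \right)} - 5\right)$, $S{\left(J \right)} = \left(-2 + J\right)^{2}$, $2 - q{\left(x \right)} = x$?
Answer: $615$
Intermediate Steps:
$h{\left(Q,C \right)} = 3 + 2 Q$ ($h{\left(Q,C \right)} = 4 + \left(\left(Q - 1\right) + Q\right) = 4 + \left(\left(-1 + Q\right) + Q\right) = 4 + \left(-1 + 2 Q\right) = 3 + 2 Q$)
$q{\left(x \right)} = 2 - x$
$D = 108$ ($D = 18 \left(\left(3 + 2 \cdot 4\right) - 5\right) = 18 \left(\left(3 + 8\right) - 5\right) = 18 \left(11 - 5\right) = 18 \cdot 6 = 108$)
$\left(S{\left(q{\left(3 \right)} \right)} + D\right) + 498 = \left(\left(-2 + \left(2 - 3\right)\right)^{2} + 108\right) + 498 = \left(\left(-2 - 1\right)^{2} + 108\right) + 498 = \left(\left(-3\right)^{2} + 108\right) + 498 = \left(9 + 108\right) + 498 = 117 + 498 = 615$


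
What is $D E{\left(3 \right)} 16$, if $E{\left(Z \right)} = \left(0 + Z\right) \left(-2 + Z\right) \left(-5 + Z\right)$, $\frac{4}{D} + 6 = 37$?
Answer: $- \frac{384}{31} \approx -12.387$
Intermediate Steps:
$D = \frac{4}{31}$ ($D = \frac{4}{-6 + 37} = \frac{4}{31} \approx 0.12903$)
$E{\left(Z \right)} = Z \left(-5 + Z\right) \left(-2 + Z\right)$
$D E{\left(3 \right)} 16 = \frac{4 \cdot 3 \left(10 + 3^{2} - 21\right)}{31} \cdot 16 = \frac{4 \cdot 3 \left(10 + 9 - 21\right)}{31} \cdot 16 = \frac{4 \cdot 3 \left(-2\right)}{31} \cdot 16 = \frac{4}{31} \left(-6\right) 16 = \left(- \frac{24}{31}\right) 16 = - \frac{384}{31}$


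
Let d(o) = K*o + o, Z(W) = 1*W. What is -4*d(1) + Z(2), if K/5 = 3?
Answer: -62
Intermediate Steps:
K = 15 (K = 5*3 = 15)
Z(W) = W
d(o) = 16*o (d(o) = 15*o + o = 16*o)
-4*d(1) + Z(2) = -64 + 2 = -62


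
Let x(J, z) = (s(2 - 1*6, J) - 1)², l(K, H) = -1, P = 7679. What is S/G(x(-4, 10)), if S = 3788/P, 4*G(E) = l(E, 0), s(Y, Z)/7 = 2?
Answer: -15152/7679 ≈ -1.9732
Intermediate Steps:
s(Y, Z) = 14 (s(Y, Z) = 7*2 = 14)
x(J, z) = 169 (x(J, z) = (14 - 1)² = 13² = 169)
G(E) = -¼ (G(E) = (¼)*(-1) = -¼)
S = 3788/7679 ≈ 0.49329
S/G(x(-4, 10)) = 3788/(7679*(-¼)) = (3788/7679)*(-4) = -15152/7679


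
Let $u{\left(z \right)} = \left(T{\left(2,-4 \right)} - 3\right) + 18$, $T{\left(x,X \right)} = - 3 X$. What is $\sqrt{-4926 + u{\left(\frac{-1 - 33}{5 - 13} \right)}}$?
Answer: $i \sqrt{4899} \approx 69.993 i$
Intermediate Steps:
$u{\left(z \right)} = 27$ ($u{\left(z \right)} = \left(\left(-3\right) \left(-4\right) - 3\right) + 18 = \left(12 - 3\right) + 18 = 9 + 18 = 27$)
$\sqrt{-4926 + u{\left(\frac{-1 - 33}{5 - 13} \right)}} = \sqrt{-4926 + 27} = \sqrt{-4899} = i \sqrt{4899}$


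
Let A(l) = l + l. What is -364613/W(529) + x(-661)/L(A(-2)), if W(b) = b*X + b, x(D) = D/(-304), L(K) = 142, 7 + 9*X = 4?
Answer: -23609071307/22835872 ≈ -1033.9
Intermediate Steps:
X = -⅓ (X = -7/9 + (⅑)*4 = -7/9 + 4/9 = -⅓ ≈ -0.33333)
A(l) = 2*l
x(D) = -D/304 (x(D) = D*(-1/304) = -D/304)
W(b) = 2*b/3 (W(b) = b*(-⅓) + b = -b/3 + b = 2*b/3)
-364613/W(529) + x(-661)/L(A(-2)) = -364613/((⅔)*529) - 1/304*(-661)/142 = -364613/1058/3 + (661/304)*(1/142) = -364613*3/1058 + 661/43168 = -1093839/1058 + 661/43168 = -23609071307/22835872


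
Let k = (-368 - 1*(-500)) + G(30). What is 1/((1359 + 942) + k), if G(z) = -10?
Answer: 1/2423 ≈ 0.00041271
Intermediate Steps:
k = 122 (k = (-368 - 1*(-500)) - 10 = (-368 + 500) - 10 = 132 - 10 = 122)
1/((1359 + 942) + k) = 1/((1359 + 942) + 122) = 1/(2301 + 122) = 1/2423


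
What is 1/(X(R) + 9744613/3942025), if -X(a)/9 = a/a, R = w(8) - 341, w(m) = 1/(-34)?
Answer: -3942025/25733612 ≈ -0.15319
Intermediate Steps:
w(m) = -1/34
R = -11595/34 (R = -1/34 - 341 = -11595/34 ≈ -341.03)
X(a) = -9 (X(a) = -9*a/a = -9*1 = -9)
1/(X(R) + 9744613/3942025) = 1/(-9 + 9744613/3942025) = 1/(-25733612/3942025) = -3942025/25733612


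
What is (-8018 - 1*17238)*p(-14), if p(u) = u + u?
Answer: 707168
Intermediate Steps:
p(u) = 2*u
(-8018 - 1*17238)*p(-14) = (-8018 - 1*17238)*(2*(-14)) = (-8018 - 17238)*(-28) = -25256*(-28) = 707168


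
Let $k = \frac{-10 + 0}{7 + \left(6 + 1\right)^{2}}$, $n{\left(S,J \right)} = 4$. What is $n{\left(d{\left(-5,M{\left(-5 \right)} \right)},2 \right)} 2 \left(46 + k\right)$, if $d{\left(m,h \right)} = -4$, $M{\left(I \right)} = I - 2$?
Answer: $\frac{2566}{7} \approx 366.57$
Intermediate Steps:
$M{\left(I \right)} = -2 + I$ ($M{\left(I \right)} = I - 2 = -2 + I$)
$k = - \frac{5}{28}$ ($k = - \frac{10}{7 + 7^{2}} = - \frac{10}{7 + 49} = - \frac{10}{56} = \left(-10\right) \frac{1}{56} = - \frac{5}{28} \approx -0.17857$)
$n{\left(d{\left(-5,M{\left(-5 \right)} \right)},2 \right)} 2 \left(46 + k\right) = 4 \cdot 2 \left(46 - \frac{5}{28}\right) = 8 \cdot \frac{1283}{28} = \frac{2566}{7}$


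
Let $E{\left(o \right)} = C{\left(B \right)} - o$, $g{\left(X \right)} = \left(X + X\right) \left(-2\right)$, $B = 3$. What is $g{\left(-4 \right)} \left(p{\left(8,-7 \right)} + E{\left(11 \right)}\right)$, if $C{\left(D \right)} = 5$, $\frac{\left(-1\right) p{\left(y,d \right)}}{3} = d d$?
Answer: $-2448$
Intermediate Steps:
$p{\left(y,d \right)} = - 3 d^{2}$ ($p{\left(y,d \right)} = - 3 d d = - 3 d^{2}$)
$g{\left(X \right)} = - 4 X$ ($g{\left(X \right)} = 2 X \left(-2\right) = - 4 X$)
$E{\left(o \right)} = 5 - o$
$g{\left(-4 \right)} \left(p{\left(8,-7 \right)} + E{\left(11 \right)}\right) = \left(-4\right) \left(-4\right) \left(- 3 \left(-7\right)^{2} + \left(5 - 11\right)\right) = 16 \left(\left(-3\right) 49 + \left(5 - 11\right)\right) = 16 \left(-147 - 6\right) = 16 \left(-153\right) = -2448$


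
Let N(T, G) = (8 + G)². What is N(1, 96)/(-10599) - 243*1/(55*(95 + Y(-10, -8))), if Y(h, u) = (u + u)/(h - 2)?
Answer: -179646991/168471105 ≈ -1.0663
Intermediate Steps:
Y(h, u) = 2*u/(-2 + h) (Y(h, u) = (2*u)/(-2 + h) = 2*u/(-2 + h))
N(1, 96)/(-10599) - 243*1/(55*(95 + Y(-10, -8))) = (8 + 96)²/(-10599) - 243*1/(55*(95 + 2*(-8)/(-2 - 10))) = 104²*(-1/10599) - 243*1/(55*(95 + 2*(-8)/(-12))) = 10816*(-1/10599) - 243*1/(55*(95 + 2*(-8)*(-1/12))) = -10816/10599 - 243*1/(55*(95 + 4/3)) = -10816/10599 - 243/((289/3)*55) = -10816/10599 - 243/15895/3 = -10816/10599 - 243*3/15895 = -10816/10599 - 729/15895 = -179646991/168471105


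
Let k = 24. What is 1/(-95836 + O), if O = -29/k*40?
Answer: -3/287653 ≈ -1.0429e-5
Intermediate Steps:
O = -145/3 (O = -29/24*40 = -145/3 ≈ -48.333)
1/(-95836 + O) = 1/(-95836 - 145/3) = 1/(-287653/3) = -3/287653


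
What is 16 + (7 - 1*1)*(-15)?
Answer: -74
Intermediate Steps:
16 + (7 - 1*1)*(-15) = 16 + (7 - 1)*(-15) = 16 + 6*(-15) = 16 - 90 = -74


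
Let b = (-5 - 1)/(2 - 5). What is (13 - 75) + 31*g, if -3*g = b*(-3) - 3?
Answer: 31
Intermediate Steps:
b = 2 (b = -6/(-3) = -6*(-⅓) = 2)
g = 3 (g = -(2*(-3) - 3)/3 = -(-6 - 3)/3 = -⅓*(-9) = 3)
(13 - 75) + 31*g = (13 - 75) + 31*3 = -62 + 93 = 31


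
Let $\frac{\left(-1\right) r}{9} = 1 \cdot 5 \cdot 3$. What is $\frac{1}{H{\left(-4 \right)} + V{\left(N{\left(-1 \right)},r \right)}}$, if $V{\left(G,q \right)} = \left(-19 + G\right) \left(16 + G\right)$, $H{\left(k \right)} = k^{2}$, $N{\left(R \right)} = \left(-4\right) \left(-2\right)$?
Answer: $- \frac{1}{248} \approx -0.0040323$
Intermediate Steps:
$N{\left(R \right)} = 8$
$r = -135$ ($r = - 9 \cdot 1 \cdot 5 \cdot 3 = - 9 \cdot 5 \cdot 3 = \left(-9\right) 15 = -135$)
$\frac{1}{H{\left(-4 \right)} + V{\left(N{\left(-1 \right)},r \right)}} = \frac{1}{\left(-4\right)^{2} - \left(328 - 64\right)} = \frac{1}{16 - 264} = \frac{1}{-248} = - \frac{1}{248}$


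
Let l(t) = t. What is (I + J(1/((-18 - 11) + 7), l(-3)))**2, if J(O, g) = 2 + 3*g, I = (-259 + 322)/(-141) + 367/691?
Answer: 50445609201/1054755529 ≈ 47.827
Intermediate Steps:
I = 2738/32477 (I = 63*(-1/141) + 367*(1/691) = -21/47 + 367/691 = 2738/32477 ≈ 0.084306)
(I + J(1/((-18 - 11) + 7), l(-3)))**2 = (2738/32477 + (2 + 3*(-3)))**2 = (2738/32477 + (2 - 9))**2 = (2738/32477 - 7)**2 = (-224601/32477)**2 = 50445609201/1054755529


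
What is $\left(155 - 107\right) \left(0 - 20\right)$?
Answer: $-960$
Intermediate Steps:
$\left(155 - 107\right) \left(0 - 20\right) = 48 \left(0 - 20\right) = 48 \left(-20\right) = -960$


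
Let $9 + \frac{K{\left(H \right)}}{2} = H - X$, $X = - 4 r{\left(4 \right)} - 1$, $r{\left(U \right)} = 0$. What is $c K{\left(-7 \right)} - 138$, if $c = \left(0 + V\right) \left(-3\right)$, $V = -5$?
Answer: $-588$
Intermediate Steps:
$X = -1$ ($X = \left(-4\right) 0 - 1 = 0 - 1 = -1$)
$c = 15$ ($c = \left(0 - 5\right) \left(-3\right) = \left(-5\right) \left(-3\right) = 15$)
$K{\left(H \right)} = -16 + 2 H$ ($K{\left(H \right)} = -18 + 2 \left(H - -1\right) = -18 + 2 \left(H + 1\right) = -18 + 2 \left(1 + H\right) = -18 + \left(2 + 2 H\right) = -16 + 2 H$)
$c K{\left(-7 \right)} - 138 = 15 \left(-16 + 2 \left(-7\right)\right) - 138 = 15 \left(-16 - 14\right) - 138 = 15 \left(-30\right) - 138 = -450 - 138 = -588$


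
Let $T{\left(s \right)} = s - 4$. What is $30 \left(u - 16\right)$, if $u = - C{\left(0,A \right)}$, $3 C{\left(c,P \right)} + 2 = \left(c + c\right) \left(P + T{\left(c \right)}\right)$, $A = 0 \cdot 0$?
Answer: $-460$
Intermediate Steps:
$T{\left(s \right)} = -4 + s$ ($T{\left(s \right)} = s - 4 = -4 + s$)
$A = 0$
$C{\left(c,P \right)} = - \frac{2}{3} + \frac{2 c \left(-4 + P + c\right)}{3}$ ($C{\left(c,P \right)} = - \frac{2}{3} + \frac{\left(c + c\right) \left(P + \left(-4 + c\right)\right)}{3} = - \frac{2}{3} + \frac{2 c \left(-4 + P + c\right)}{3}$)
$u = \frac{2}{3}$ ($u = - (- \frac{2}{3} + \frac{2}{3} \cdot 0 \cdot 0 + \frac{2}{3} \cdot 0 \left(-4 + 0\right)) = - (- \frac{2}{3} + 0 + \frac{2}{3} \cdot 0 \left(-4\right)) = - (- \frac{2}{3} + 0 + 0) = \left(-1\right) \left(- \frac{2}{3}\right) = \frac{2}{3} \approx 0.66667$)
$30 \left(u - 16\right) = 30 \left(\frac{2}{3} - 16\right) = 30 \left(- \frac{46}{3}\right) = -460$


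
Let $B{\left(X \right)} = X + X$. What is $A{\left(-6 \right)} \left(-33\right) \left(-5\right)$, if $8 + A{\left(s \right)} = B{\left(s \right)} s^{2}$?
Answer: $-72600$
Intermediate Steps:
$B{\left(X \right)} = 2 X$
$A{\left(s \right)} = -8 + 2 s^{3}$ ($A{\left(s \right)} = -8 + 2 s s^{2} = -8 + 2 s^{3}$)
$A{\left(-6 \right)} \left(-33\right) \left(-5\right) = \left(-8 + 2 \left(-6\right)^{3}\right) \left(-33\right) \left(-5\right) = \left(-8 + 2 \left(-216\right)\right) \left(-33\right) \left(-5\right) = \left(-8 - 432\right) \left(-33\right) \left(-5\right) = \left(-440\right) \left(-33\right) \left(-5\right) = 14520 \left(-5\right) = -72600$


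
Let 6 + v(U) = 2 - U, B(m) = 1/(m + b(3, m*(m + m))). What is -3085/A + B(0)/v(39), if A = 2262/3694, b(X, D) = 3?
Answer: -245014162/48633 ≈ -5038.0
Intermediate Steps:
B(m) = 1/(3 + m) (B(m) = 1/(m + 3) = 1/(3 + m))
A = 1131/1847 (A = 2262*(1/3694) = 1131/1847 ≈ 0.61234)
v(U) = -4 - U (v(U) = -6 + (2 - U) = -4 - U)
-3085/A + B(0)/v(39) = -3085/1131/1847 + 1/((3 + 0)*(-4 - 1*39)) = -3085*1847/1131 + 1/(3*(-4 - 39)) = -5697995/1131 + (1/3)/(-43) = -5697995/1131 + (1/3)*(-1/43) = -5697995/1131 - 1/129 = -245014162/48633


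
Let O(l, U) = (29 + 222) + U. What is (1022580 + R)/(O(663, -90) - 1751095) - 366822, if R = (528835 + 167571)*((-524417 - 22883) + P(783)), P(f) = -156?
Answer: -130515245596/875467 ≈ -1.4908e+5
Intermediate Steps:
O(l, U) = 251 + U
R = -381251643136 (R = (528835 + 167571)*((-524417 - 22883) - 156) = 696406*(-547300 - 156) = 696406*(-547456) = -381251643136)
(1022580 + R)/(O(663, -90) - 1751095) - 366822 = (1022580 - 381251643136)/((251 - 90) - 1751095) - 366822 = -381250620556/(161 - 1751095) - 366822 = -381250620556/(-1750934) - 366822 = -381250620556*(-1/1750934) - 366822 = 190625310278/875467 - 366822 = -130515245596/875467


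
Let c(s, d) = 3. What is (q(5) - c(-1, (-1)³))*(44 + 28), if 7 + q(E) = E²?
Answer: 1080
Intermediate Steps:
q(E) = -7 + E²
(q(5) - c(-1, (-1)³))*(44 + 28) = ((-7 + 5²) - 1*3)*(44 + 28) = ((-7 + 25) - 3)*72 = (18 - 3)*72 = 15*72 = 1080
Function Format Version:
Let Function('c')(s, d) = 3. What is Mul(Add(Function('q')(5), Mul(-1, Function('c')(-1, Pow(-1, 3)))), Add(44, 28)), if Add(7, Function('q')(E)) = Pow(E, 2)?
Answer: 1080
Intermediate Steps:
Function('q')(E) = Add(-7, Pow(E, 2))
Mul(Add(Function('q')(5), Mul(-1, Function('c')(-1, Pow(-1, 3)))), Add(44, 28)) = Mul(Add(Add(-7, Pow(5, 2)), Mul(-1, 3)), Add(44, 28)) = Mul(Add(Add(-7, 25), -3), 72) = Mul(Add(18, -3), 72) = Mul(15, 72) = 1080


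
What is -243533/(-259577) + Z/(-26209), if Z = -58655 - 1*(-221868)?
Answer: -35983584504/6803253593 ≈ -5.2892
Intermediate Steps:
Z = 163213 (Z = -58655 + 221868 = 163213)
-243533/(-259577) + Z/(-26209) = -243533/(-259577) + 163213/(-26209) = -243533*(-1/259577) + 163213*(-1/26209) = 243533/259577 - 163213/26209 = -35983584504/6803253593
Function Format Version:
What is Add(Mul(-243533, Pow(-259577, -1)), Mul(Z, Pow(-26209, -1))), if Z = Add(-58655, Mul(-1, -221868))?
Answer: Rational(-35983584504, 6803253593) ≈ -5.2892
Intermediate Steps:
Z = 163213 (Z = Add(-58655, 221868) = 163213)
Add(Mul(-243533, Pow(-259577, -1)), Mul(Z, Pow(-26209, -1))) = Add(Mul(-243533, Pow(-259577, -1)), Mul(163213, Pow(-26209, -1))) = Add(Mul(-243533, Rational(-1, 259577)), Mul(163213, Rational(-1, 26209))) = Add(Rational(243533, 259577), Rational(-163213, 26209)) = Rational(-35983584504, 6803253593)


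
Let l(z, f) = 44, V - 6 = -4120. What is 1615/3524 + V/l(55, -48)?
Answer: -327879/3524 ≈ -93.042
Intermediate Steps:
V = -4114 (V = 6 - 4120 = -4114)
1615/3524 + V/l(55, -48) = 1615/3524 - 4114/44 = 1615*(1/3524) - 4114*1/44 = 1615/3524 - 187/2 = -327879/3524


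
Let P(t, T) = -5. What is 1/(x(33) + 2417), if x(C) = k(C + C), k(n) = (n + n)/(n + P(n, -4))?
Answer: 61/147569 ≈ 0.00041337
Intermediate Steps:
k(n) = 2*n/(-5 + n) (k(n) = (n + n)/(n - 5) = (2*n)/(-5 + n) = 2*n/(-5 + n))
x(C) = 4*C/(-5 + 2*C) (x(C) = 2*(C + C)/(-5 + (C + C)) = 2*(2*C)/(-5 + 2*C) = 4*C/(-5 + 2*C))
1/(x(33) + 2417) = 1/(4*33/(-5 + 2*33) + 2417) = 1/(4*33/(-5 + 66) + 2417) = 1/(4*33/61 + 2417) = 1/(4*33*(1/61) + 2417) = 1/(132/61 + 2417) = 1/(147569/61) = 61/147569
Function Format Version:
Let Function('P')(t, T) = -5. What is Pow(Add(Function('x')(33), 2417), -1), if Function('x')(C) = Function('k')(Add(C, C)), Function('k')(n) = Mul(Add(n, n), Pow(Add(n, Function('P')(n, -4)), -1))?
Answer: Rational(61, 147569) ≈ 0.00041337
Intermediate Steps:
Function('k')(n) = Mul(2, n, Pow(Add(-5, n), -1)) (Function('k')(n) = Mul(Add(n, n), Pow(Add(n, -5), -1)) = Mul(Mul(2, n), Pow(Add(-5, n), -1)) = Mul(2, n, Pow(Add(-5, n), -1)))
Function('x')(C) = Mul(4, C, Pow(Add(-5, Mul(2, C)), -1)) (Function('x')(C) = Mul(2, Add(C, C), Pow(Add(-5, Add(C, C)), -1)) = Mul(2, Mul(2, C), Pow(Add(-5, Mul(2, C)), -1)) = Mul(4, C, Pow(Add(-5, Mul(2, C)), -1)))
Pow(Add(Function('x')(33), 2417), -1) = Pow(Add(Mul(4, 33, Pow(Add(-5, Mul(2, 33)), -1)), 2417), -1) = Pow(Add(Mul(4, 33, Pow(Add(-5, 66), -1)), 2417), -1) = Pow(Add(Mul(4, 33, Pow(61, -1)), 2417), -1) = Pow(Add(Mul(4, 33, Rational(1, 61)), 2417), -1) = Pow(Add(Rational(132, 61), 2417), -1) = Pow(Rational(147569, 61), -1) = Rational(61, 147569)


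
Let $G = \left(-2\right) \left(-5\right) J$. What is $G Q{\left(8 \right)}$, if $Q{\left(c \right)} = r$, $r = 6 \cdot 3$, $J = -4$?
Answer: $-720$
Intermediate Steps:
$G = -40$ ($G = \left(-2\right) \left(-5\right) \left(-4\right) = 10 \left(-4\right) = -40$)
$r = 18$
$Q{\left(c \right)} = 18$
$G Q{\left(8 \right)} = \left(-40\right) 18 = -720$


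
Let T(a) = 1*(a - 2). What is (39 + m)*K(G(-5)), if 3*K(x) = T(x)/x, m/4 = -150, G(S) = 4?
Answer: -187/2 ≈ -93.500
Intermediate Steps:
T(a) = -2 + a (T(a) = 1*(-2 + a) = -2 + a)
m = -600 (m = 4*(-150) = -600)
K(x) = (-2 + x)/(3*x) (K(x) = ((-2 + x)/x)/3 = (-2 + x)/(3*x))
(39 + m)*K(G(-5)) = (39 - 600)*((⅓)*(-2 + 4)/4) = -187*2/4 = -561*⅙ = -187/2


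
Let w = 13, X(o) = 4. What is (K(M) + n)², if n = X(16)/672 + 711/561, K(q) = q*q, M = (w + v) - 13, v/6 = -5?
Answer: 801705417246409/986965056 ≈ 8.1229e+5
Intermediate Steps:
v = -30 (v = 6*(-5) = -30)
M = -30 (M = (13 - 30) - 13 = -17 - 13 = -30)
K(q) = q²
n = 40003/31416 (n = 4/672 + 711/561 = 4*(1/672) + 711*(1/561) = 1/168 + 237/187 = 40003/31416 ≈ 1.2733)
(K(M) + n)² = ((-30)² + 40003/31416)² = (900 + 40003/31416)² = (28314403/31416)² = 801705417246409/986965056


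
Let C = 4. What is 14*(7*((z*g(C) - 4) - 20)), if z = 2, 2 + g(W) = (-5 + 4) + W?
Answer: -2156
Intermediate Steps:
g(W) = -3 + W (g(W) = -2 + ((-5 + 4) + W) = -2 + (-1 + W) = -3 + W)
14*(7*((z*g(C) - 4) - 20)) = 14*(7*((2*(-3 + 4) - 4) - 20)) = 14*(7*((2*1 - 4) - 20)) = 14*(7*((2 - 4) - 20)) = 14*(7*(-2 - 20)) = 14*(7*(-22)) = 14*(-154) = -2156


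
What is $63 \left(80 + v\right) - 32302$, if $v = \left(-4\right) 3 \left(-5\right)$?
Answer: $-23482$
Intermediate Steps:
$v = 60$ ($v = \left(-12\right) \left(-5\right) = 60$)
$63 \left(80 + v\right) - 32302 = 63 \left(80 + 60\right) - 32302 = 63 \cdot 140 - 32302 = 8820 - 32302 = -23482$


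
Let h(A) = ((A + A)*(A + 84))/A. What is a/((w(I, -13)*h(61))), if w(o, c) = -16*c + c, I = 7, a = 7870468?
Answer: 3935234/28275 ≈ 139.18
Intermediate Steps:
w(o, c) = -15*c
h(A) = 168 + 2*A (h(A) = ((2*A)*(84 + A))/A = (2*A*(84 + A))/A = 168 + 2*A)
a/((w(I, -13)*h(61))) = 7870468/(((-15*(-13))*(168 + 2*61))) = 7870468/((195*(168 + 122))) = 7870468/((195*290)) = 7870468/56550 = 7870468*(1/56550) = 3935234/28275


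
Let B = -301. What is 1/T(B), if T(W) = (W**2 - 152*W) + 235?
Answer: 1/136588 ≈ 7.3213e-6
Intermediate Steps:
T(W) = 235 + W**2 - 152*W
1/T(B) = 1/(235 + (-301)**2 - 152*(-301)) = 1/(235 + 90601 + 45752) = 1/136588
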